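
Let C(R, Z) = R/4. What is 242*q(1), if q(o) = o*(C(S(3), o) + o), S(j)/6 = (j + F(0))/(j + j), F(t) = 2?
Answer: 1089/2 ≈ 544.50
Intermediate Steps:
S(j) = 3*(2 + j)/j (S(j) = 6*((j + 2)/(j + j)) = 6*((2 + j)/((2*j))) = 6*((2 + j)*(1/(2*j))) = 6*((2 + j)/(2*j)) = 3*(2 + j)/j)
C(R, Z) = R/4 (C(R, Z) = R*(¼) = R/4)
q(o) = o*(5/4 + o) (q(o) = o*((3 + 6/3)/4 + o) = o*((3 + 6*(⅓))/4 + o) = o*((3 + 2)/4 + o) = o*((¼)*5 + o) = o*(5/4 + o))
242*q(1) = 242*((¼)*1*(5 + 4*1)) = 242*((¼)*1*(5 + 4)) = 242*((¼)*1*9) = 242*(9/4) = 1089/2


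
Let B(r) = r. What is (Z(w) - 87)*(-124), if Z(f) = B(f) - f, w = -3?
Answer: 10788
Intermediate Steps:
Z(f) = 0 (Z(f) = f - f = 0)
(Z(w) - 87)*(-124) = (0 - 87)*(-124) = -87*(-124) = 10788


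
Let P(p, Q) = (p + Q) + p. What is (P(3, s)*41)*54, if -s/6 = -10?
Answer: 146124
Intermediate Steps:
s = 60 (s = -6*(-10) = 60)
P(p, Q) = Q + 2*p (P(p, Q) = (Q + p) + p = Q + 2*p)
(P(3, s)*41)*54 = ((60 + 2*3)*41)*54 = ((60 + 6)*41)*54 = (66*41)*54 = 2706*54 = 146124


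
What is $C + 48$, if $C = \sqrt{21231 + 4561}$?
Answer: $48 + 8 \sqrt{403} \approx 208.6$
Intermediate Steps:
$C = 8 \sqrt{403}$ ($C = \sqrt{25792} = 8 \sqrt{403} \approx 160.6$)
$C + 48 = 8 \sqrt{403} + 48 = 48 + 8 \sqrt{403}$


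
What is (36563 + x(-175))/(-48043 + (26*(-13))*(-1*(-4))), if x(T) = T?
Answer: -36388/49395 ≈ -0.73667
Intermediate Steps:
(36563 + x(-175))/(-48043 + (26*(-13))*(-1*(-4))) = (36563 - 175)/(-48043 + (26*(-13))*(-1*(-4))) = 36388/(-48043 - 338*4) = 36388/(-48043 - 1352) = 36388/(-49395) = 36388*(-1/49395) = -36388/49395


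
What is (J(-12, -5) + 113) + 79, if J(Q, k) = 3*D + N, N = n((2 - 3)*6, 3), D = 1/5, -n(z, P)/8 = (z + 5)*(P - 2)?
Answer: 1003/5 ≈ 200.60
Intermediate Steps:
n(z, P) = -8*(-2 + P)*(5 + z) (n(z, P) = -8*(z + 5)*(P - 2) = -8*(5 + z)*(-2 + P) = -8*(-2 + P)*(5 + z))
D = 1/5 ≈ 0.20000
N = 8 (N = 80 - 40*3 + 16*((2 - 3)*6) - 8*3*(2 - 3)*6 = 80 - 120 + 16*(-1*6) - 8*3*(-1*6) = 80 - 120 + 16*(-6) - 8*3*(-6) = 80 - 120 - 96 + 144 = 8)
J(Q, k) = 43/5 (J(Q, k) = 3*(1/5) + 8 = 3/5 + 8 = 43/5)
(J(-12, -5) + 113) + 79 = (43/5 + 113) + 79 = 608/5 + 79 = 1003/5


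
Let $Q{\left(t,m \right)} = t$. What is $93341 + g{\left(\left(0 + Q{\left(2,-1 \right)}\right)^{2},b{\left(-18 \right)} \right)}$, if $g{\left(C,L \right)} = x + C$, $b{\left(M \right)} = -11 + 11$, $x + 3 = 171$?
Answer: $93513$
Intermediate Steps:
$x = 168$ ($x = -3 + 171 = 168$)
$b{\left(M \right)} = 0$
$g{\left(C,L \right)} = 168 + C$
$93341 + g{\left(\left(0 + Q{\left(2,-1 \right)}\right)^{2},b{\left(-18 \right)} \right)} = 93341 + \left(168 + \left(0 + 2\right)^{2}\right) = 93341 + \left(168 + 2^{2}\right) = 93341 + \left(168 + 4\right) = 93341 + 172 = 93513$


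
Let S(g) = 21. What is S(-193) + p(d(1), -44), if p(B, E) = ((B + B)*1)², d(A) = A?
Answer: 25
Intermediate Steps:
p(B, E) = 4*B² (p(B, E) = ((2*B)*1)² = (2*B)² = 4*B²)
S(-193) + p(d(1), -44) = 21 + 4*1² = 21 + 4*1 = 21 + 4 = 25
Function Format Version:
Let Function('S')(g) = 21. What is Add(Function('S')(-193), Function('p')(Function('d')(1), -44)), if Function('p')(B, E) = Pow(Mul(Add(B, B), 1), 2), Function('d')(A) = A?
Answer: 25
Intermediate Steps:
Function('p')(B, E) = Mul(4, Pow(B, 2)) (Function('p')(B, E) = Pow(Mul(Mul(2, B), 1), 2) = Pow(Mul(2, B), 2) = Mul(4, Pow(B, 2)))
Add(Function('S')(-193), Function('p')(Function('d')(1), -44)) = Add(21, Mul(4, Pow(1, 2))) = Add(21, Mul(4, 1)) = Add(21, 4) = 25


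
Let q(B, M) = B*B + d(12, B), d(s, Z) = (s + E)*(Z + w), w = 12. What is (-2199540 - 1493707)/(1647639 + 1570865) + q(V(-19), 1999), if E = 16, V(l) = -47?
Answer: 3951848169/3218504 ≈ 1227.9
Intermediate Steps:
d(s, Z) = (12 + Z)*(16 + s) (d(s, Z) = (s + 16)*(Z + 12) = (16 + s)*(12 + Z) = (12 + Z)*(16 + s))
q(B, M) = 336 + B**2 + 28*B (q(B, M) = B*B + (192 + 12*12 + 16*B + B*12) = B**2 + (192 + 144 + 16*B + 12*B) = B**2 + (336 + 28*B) = 336 + B**2 + 28*B)
(-2199540 - 1493707)/(1647639 + 1570865) + q(V(-19), 1999) = (-2199540 - 1493707)/(1647639 + 1570865) + (336 + (-47)**2 + 28*(-47)) = -3693247/3218504 + (336 + 2209 - 1316) = -3693247*1/3218504 + 1229 = -3693247/3218504 + 1229 = 3951848169/3218504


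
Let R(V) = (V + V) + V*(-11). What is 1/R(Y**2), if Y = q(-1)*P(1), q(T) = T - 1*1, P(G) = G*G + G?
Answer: -1/144 ≈ -0.0069444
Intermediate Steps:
P(G) = G + G**2 (P(G) = G**2 + G = G + G**2)
q(T) = -1 + T (q(T) = T - 1 = -1 + T)
Y = -4 (Y = (-1 - 1)*(1*(1 + 1)) = -2*2 = -4)
R(V) = -9*V (R(V) = 2*V - 11*V = -9*V)
1/R(Y**2) = 1/(-9*(-4)**2) = 1/(-9*16) = 1/(-144) = -1/144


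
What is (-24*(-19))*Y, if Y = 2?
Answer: 912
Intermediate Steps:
(-24*(-19))*Y = -24*(-19)*2 = 456*2 = 912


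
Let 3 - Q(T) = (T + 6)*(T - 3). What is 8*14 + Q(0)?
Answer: 133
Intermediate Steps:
Q(T) = 3 - (-3 + T)*(6 + T) (Q(T) = 3 - (T + 6)*(T - 3) = 3 - (6 + T)*(-3 + T) = 3 - (-3 + T)*(6 + T))
8*14 + Q(0) = 8*14 + (21 - 1*0² - 3*0) = 112 + (21 - 1*0 + 0) = 112 + (21 + 0 + 0) = 112 + 21 = 133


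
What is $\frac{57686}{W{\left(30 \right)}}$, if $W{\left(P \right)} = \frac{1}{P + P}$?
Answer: $3461160$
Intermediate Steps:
$W{\left(P \right)} = \frac{1}{2 P}$
$\frac{57686}{W{\left(30 \right)}} = \frac{57686}{\frac{1}{2} \cdot \frac{1}{30}} = 57686 \frac{1}{\frac{1}{60}} = 57686 \cdot 60 = 3461160$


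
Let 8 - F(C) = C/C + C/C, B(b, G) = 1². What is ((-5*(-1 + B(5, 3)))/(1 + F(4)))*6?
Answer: 0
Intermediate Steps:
B(b, G) = 1
F(C) = 6 (F(C) = 8 - (C/C + C/C) = 8 - (1 + 1) = 8 - 1*2 = 8 - 2 = 6)
((-5*(-1 + B(5, 3)))/(1 + F(4)))*6 = ((-5*(-1 + 1))/(1 + 6))*6 = (-5*0/7)*6 = (0*(⅐))*6 = 0*6 = 0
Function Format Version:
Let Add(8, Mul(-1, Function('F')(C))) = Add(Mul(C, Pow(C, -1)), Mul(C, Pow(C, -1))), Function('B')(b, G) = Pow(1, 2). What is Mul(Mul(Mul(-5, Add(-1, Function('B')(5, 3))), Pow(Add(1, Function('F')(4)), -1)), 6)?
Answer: 0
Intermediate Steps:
Function('B')(b, G) = 1
Function('F')(C) = 6 (Function('F')(C) = Add(8, Mul(-1, Add(Mul(C, Pow(C, -1)), Mul(C, Pow(C, -1))))) = Add(8, Mul(-1, Add(1, 1))) = Add(8, Mul(-1, 2)) = Add(8, -2) = 6)
Mul(Mul(Mul(-5, Add(-1, Function('B')(5, 3))), Pow(Add(1, Function('F')(4)), -1)), 6) = Mul(Mul(Mul(-5, Add(-1, 1)), Pow(Add(1, 6), -1)), 6) = Mul(Mul(Mul(-5, 0), Pow(7, -1)), 6) = Mul(Mul(0, Rational(1, 7)), 6) = Mul(0, 6) = 0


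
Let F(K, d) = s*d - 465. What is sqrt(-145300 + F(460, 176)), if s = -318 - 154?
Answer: I*sqrt(228837) ≈ 478.37*I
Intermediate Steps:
s = -472
F(K, d) = -465 - 472*d (F(K, d) = -472*d - 465 = -465 - 472*d)
sqrt(-145300 + F(460, 176)) = sqrt(-145300 + (-465 - 472*176)) = sqrt(-145300 + (-465 - 83072)) = sqrt(-145300 - 83537) = sqrt(-228837) = I*sqrt(228837)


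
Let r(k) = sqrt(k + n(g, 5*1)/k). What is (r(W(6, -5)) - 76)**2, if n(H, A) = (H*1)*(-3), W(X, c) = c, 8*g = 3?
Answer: (1520 - I*sqrt(1910))**2/400 ≈ 5771.2 - 332.15*I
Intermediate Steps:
g = 3/8 (g = (1/8)*3 = 3/8 ≈ 0.37500)
n(H, A) = -3*H (n(H, A) = H*(-3) = -3*H)
r(k) = sqrt(k - 9/(8*k)) (r(k) = sqrt(k + (-3*3/8)/k) = sqrt(k - 9/(8*k)))
(r(W(6, -5)) - 76)**2 = (sqrt(-18/(-5) + 16*(-5))/4 - 76)**2 = (sqrt(-18*(-1/5) - 80)/4 - 76)**2 = (sqrt(18/5 - 80)/4 - 76)**2 = (sqrt(-382/5)/4 - 76)**2 = ((I*sqrt(1910)/5)/4 - 76)**2 = (I*sqrt(1910)/20 - 76)**2 = (-76 + I*sqrt(1910)/20)**2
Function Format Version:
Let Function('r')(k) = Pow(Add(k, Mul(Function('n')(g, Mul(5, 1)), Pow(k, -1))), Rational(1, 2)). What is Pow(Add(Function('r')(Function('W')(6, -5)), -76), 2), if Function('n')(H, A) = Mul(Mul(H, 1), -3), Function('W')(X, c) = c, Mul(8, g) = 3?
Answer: Mul(Rational(1, 400), Pow(Add(1520, Mul(-1, I, Pow(1910, Rational(1, 2)))), 2)) ≈ Add(5771.2, Mul(-332.15, I))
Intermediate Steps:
g = Rational(3, 8) (g = Mul(Rational(1, 8), 3) = Rational(3, 8) ≈ 0.37500)
Function('n')(H, A) = Mul(-3, H) (Function('n')(H, A) = Mul(H, -3) = Mul(-3, H))
Function('r')(k) = Pow(Add(k, Mul(Rational(-9, 8), Pow(k, -1))), Rational(1, 2)) (Function('r')(k) = Pow(Add(k, Mul(Mul(-3, Rational(3, 8)), Pow(k, -1))), Rational(1, 2)) = Pow(Add(k, Mul(Rational(-9, 8), Pow(k, -1))), Rational(1, 2)))
Pow(Add(Function('r')(Function('W')(6, -5)), -76), 2) = Pow(Add(Mul(Rational(1, 4), Pow(Add(Mul(-18, Pow(-5, -1)), Mul(16, -5)), Rational(1, 2))), -76), 2) = Pow(Add(Mul(Rational(1, 4), Pow(Add(Mul(-18, Rational(-1, 5)), -80), Rational(1, 2))), -76), 2) = Pow(Add(Mul(Rational(1, 4), Pow(Add(Rational(18, 5), -80), Rational(1, 2))), -76), 2) = Pow(Add(Mul(Rational(1, 4), Pow(Rational(-382, 5), Rational(1, 2))), -76), 2) = Pow(Add(Mul(Rational(1, 4), Mul(Rational(1, 5), I, Pow(1910, Rational(1, 2)))), -76), 2) = Pow(Add(Mul(Rational(1, 20), I, Pow(1910, Rational(1, 2))), -76), 2) = Pow(Add(-76, Mul(Rational(1, 20), I, Pow(1910, Rational(1, 2)))), 2)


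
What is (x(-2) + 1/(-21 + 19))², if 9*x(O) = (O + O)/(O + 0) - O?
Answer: 1/324 ≈ 0.0030864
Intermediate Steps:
x(O) = 2/9 - O/9 (x(O) = ((O + O)/(O + 0) - O)/9 = ((2*O)/O - O)/9 = (2 - O)/9 = 2/9 - O/9)
(x(-2) + 1/(-21 + 19))² = ((2/9 - ⅑*(-2)) + 1/(-21 + 19))² = ((2/9 + 2/9) + 1/(-2))² = (4/9 - ½)² = (-1/18)² = 1/324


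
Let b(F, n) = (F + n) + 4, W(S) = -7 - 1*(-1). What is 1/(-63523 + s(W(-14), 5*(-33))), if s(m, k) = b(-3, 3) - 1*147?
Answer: -1/63666 ≈ -1.5707e-5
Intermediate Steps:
W(S) = -6 (W(S) = -7 + 1 = -6)
b(F, n) = 4 + F + n
s(m, k) = -143 (s(m, k) = (4 - 3 + 3) - 1*147 = 4 - 147 = -143)
1/(-63523 + s(W(-14), 5*(-33))) = 1/(-63523 - 143) = 1/(-63666) = -1/63666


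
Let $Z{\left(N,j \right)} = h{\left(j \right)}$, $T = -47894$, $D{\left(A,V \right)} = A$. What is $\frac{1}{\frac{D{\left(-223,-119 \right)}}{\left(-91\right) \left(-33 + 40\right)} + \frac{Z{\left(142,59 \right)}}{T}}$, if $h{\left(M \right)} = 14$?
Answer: $\frac{2179177}{762246} \approx 2.8589$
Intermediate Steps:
$Z{\left(N,j \right)} = 14$
$\frac{1}{\frac{D{\left(-223,-119 \right)}}{\left(-91\right) \left(-33 + 40\right)} + \frac{Z{\left(142,59 \right)}}{T}} = \frac{1}{- \frac{223}{\left(-91\right) \left(-33 + 40\right)} + \frac{14}{-47894}} = \frac{1}{- \frac{223}{\left(-91\right) 7} + 14 \left(- \frac{1}{47894}\right)} = \frac{1}{- \frac{223}{-637} - \frac{1}{3421}} = \frac{1}{\left(-223\right) \left(- \frac{1}{637}\right) - \frac{1}{3421}} = \frac{1}{\frac{223}{637} - \frac{1}{3421}} = \frac{1}{\frac{762246}{2179177}} = \frac{2179177}{762246}$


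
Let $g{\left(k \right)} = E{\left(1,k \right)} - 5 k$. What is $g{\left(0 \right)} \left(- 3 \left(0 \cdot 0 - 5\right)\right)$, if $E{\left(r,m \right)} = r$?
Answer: $15$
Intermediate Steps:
$g{\left(k \right)} = 1 - 5 k$
$g{\left(0 \right)} \left(- 3 \left(0 \cdot 0 - 5\right)\right) = \left(1 - 0\right) \left(- 3 \left(0 \cdot 0 - 5\right)\right) = \left(1 + 0\right) \left(- 3 \left(0 - 5\right)\right) = 1 \left(\left(-3\right) \left(-5\right)\right) = 1 \cdot 15 = 15$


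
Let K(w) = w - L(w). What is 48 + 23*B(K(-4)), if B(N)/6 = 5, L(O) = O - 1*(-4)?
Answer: 738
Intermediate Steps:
L(O) = 4 + O (L(O) = O + 4 = 4 + O)
K(w) = -4 (K(w) = w - (4 + w) = w + (-4 - w) = -4)
B(N) = 30 (B(N) = 6*5 = 30)
48 + 23*B(K(-4)) = 48 + 23*30 = 48 + 690 = 738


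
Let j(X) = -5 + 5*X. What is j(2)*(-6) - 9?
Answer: -39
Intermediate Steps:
j(2)*(-6) - 9 = (-5 + 5*2)*(-6) - 9 = (-5 + 10)*(-6) - 9 = 5*(-6) - 9 = -30 - 9 = -39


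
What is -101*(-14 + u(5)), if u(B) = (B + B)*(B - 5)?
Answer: 1414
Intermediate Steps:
u(B) = 2*B*(-5 + B) (u(B) = (2*B)*(-5 + B) = 2*B*(-5 + B))
-101*(-14 + u(5)) = -101*(-14 + 2*5*(-5 + 5)) = -101*(-14 + 2*5*0) = -101*(-14 + 0) = -101*(-14) = 1414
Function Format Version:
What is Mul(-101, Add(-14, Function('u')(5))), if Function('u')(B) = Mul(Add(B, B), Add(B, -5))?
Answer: 1414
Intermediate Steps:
Function('u')(B) = Mul(2, B, Add(-5, B)) (Function('u')(B) = Mul(Mul(2, B), Add(-5, B)) = Mul(2, B, Add(-5, B)))
Mul(-101, Add(-14, Function('u')(5))) = Mul(-101, Add(-14, Mul(2, 5, Add(-5, 5)))) = Mul(-101, Add(-14, Mul(2, 5, 0))) = Mul(-101, Add(-14, 0)) = Mul(-101, -14) = 1414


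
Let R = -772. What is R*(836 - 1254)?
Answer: 322696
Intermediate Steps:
R*(836 - 1254) = -772*(836 - 1254) = -772*(-418) = 322696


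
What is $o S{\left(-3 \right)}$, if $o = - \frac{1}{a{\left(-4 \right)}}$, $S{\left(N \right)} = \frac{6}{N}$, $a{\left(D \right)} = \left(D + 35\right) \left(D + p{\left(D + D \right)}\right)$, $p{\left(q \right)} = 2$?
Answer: $- \frac{1}{31} \approx -0.032258$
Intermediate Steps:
$a{\left(D \right)} = \left(2 + D\right) \left(35 + D\right)$ ($a{\left(D \right)} = \left(D + 35\right) \left(D + 2\right) = \left(35 + D\right) \left(2 + D\right) = \left(2 + D\right) \left(35 + D\right)$)
$o = \frac{1}{62}$ ($o = - \frac{1}{70 + \left(-4\right)^{2} + 37 \left(-4\right)} = - \frac{1}{70 + 16 - 148} = - \frac{1}{-62} = \left(-1\right) \left(- \frac{1}{62}\right) = \frac{1}{62} \approx 0.016129$)
$o S{\left(-3 \right)} = \frac{6 \frac{1}{-3}}{62} = \frac{6 \left(- \frac{1}{3}\right)}{62} = \frac{1}{62} \left(-2\right) = - \frac{1}{31}$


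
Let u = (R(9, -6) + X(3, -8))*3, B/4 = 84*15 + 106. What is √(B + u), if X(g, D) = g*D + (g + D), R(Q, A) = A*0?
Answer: √5377 ≈ 73.328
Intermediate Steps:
B = 5464 (B = 4*(84*15 + 106) = 4*(1260 + 106) = 4*1366 = 5464)
R(Q, A) = 0
X(g, D) = D + g + D*g (X(g, D) = D*g + (D + g) = D + g + D*g)
u = -87 (u = (0 + (-8 + 3 - 8*3))*3 = (0 + (-8 + 3 - 24))*3 = (0 - 29)*3 = -29*3 = -87)
√(B + u) = √(5464 - 87) = √5377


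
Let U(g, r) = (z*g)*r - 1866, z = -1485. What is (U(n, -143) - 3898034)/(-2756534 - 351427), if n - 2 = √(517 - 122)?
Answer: 3475190/3107961 - 23595*√395/345329 ≈ -0.23980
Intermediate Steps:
n = 2 + √395 (n = 2 + √(517 - 122) = 2 + √395 ≈ 21.875)
U(g, r) = -1866 - 1485*g*r (U(g, r) = (-1485*g)*r - 1866 = -1485*g*r - 1866 = -1866 - 1485*g*r)
(U(n, -143) - 3898034)/(-2756534 - 351427) = ((-1866 - 1485*(2 + √395)*(-143)) - 3898034)/(-2756534 - 351427) = ((-1866 + (424710 + 212355*√395)) - 3898034)/(-3107961) = ((422844 + 212355*√395) - 3898034)*(-1/3107961) = (-3475190 + 212355*√395)*(-1/3107961) = 3475190/3107961 - 23595*√395/345329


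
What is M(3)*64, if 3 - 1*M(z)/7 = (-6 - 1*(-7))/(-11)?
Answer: 15232/11 ≈ 1384.7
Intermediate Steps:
M(z) = 238/11 (M(z) = 21 - 7*(-6 - 1*(-7))/(-11) = 21 - 7*(-6 + 7)*(-1)/11 = 21 - 7*(-1)/11 = 21 - 7*(-1/11) = 21 + 7/11 = 238/11)
M(3)*64 = (238/11)*64 = 15232/11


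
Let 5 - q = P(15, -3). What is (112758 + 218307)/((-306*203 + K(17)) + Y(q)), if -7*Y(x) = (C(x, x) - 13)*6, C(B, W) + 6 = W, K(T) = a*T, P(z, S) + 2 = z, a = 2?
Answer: -2317455/434426 ≈ -5.3345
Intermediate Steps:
P(z, S) = -2 + z
q = -8 (q = 5 - (-2 + 15) = 5 - 1*13 = 5 - 13 = -8)
K(T) = 2*T
C(B, W) = -6 + W
Y(x) = 114/7 - 6*x/7 (Y(x) = -((-6 + x) - 13)*6/7 = -(-19 + x)*6/7 = -(-114 + 6*x)/7 = 114/7 - 6*x/7)
(112758 + 218307)/((-306*203 + K(17)) + Y(q)) = (112758 + 218307)/((-306*203 + 2*17) + (114/7 - 6/7*(-8))) = 331065/((-62118 + 34) + (114/7 + 48/7)) = 331065/(-62084 + 162/7) = 331065/(-434426/7) = 331065*(-7/434426) = -2317455/434426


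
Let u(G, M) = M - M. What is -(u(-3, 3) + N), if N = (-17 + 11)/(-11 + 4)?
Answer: -6/7 ≈ -0.85714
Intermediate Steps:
u(G, M) = 0
N = 6/7 (N = -6/(-7) = -6*(-⅐) = 6/7 ≈ 0.85714)
-(u(-3, 3) + N) = -(0 + 6/7) = -1*6/7 = -6/7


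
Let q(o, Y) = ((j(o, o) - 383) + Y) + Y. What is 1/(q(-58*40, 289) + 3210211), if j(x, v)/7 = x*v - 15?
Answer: 1/40887101 ≈ 2.4458e-8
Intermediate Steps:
j(x, v) = -105 + 7*v*x (j(x, v) = 7*(x*v - 15) = 7*(v*x - 15) = 7*(-15 + v*x) = -105 + 7*v*x)
q(o, Y) = -488 + 2*Y + 7*o² (q(o, Y) = (((-105 + 7*o*o) - 383) + Y) + Y = (((-105 + 7*o²) - 383) + Y) + Y = ((-488 + 7*o²) + Y) + Y = (-488 + Y + 7*o²) + Y = -488 + 2*Y + 7*o²)
1/(q(-58*40, 289) + 3210211) = 1/((-488 + 2*289 + 7*(-58*40)²) + 3210211) = 1/((-488 + 578 + 7*(-2320)²) + 3210211) = 1/((-488 + 578 + 7*5382400) + 3210211) = 1/((-488 + 578 + 37676800) + 3210211) = 1/(37676890 + 3210211) = 1/40887101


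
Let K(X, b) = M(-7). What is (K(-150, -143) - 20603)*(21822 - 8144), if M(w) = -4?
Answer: -281862546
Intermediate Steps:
K(X, b) = -4
(K(-150, -143) - 20603)*(21822 - 8144) = (-4 - 20603)*(21822 - 8144) = -20607*13678 = -281862546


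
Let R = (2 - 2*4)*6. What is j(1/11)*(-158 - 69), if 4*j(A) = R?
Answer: 2043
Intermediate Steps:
R = -36 (R = (2 - 8)*6 = -6*6 = -36)
j(A) = -9 (j(A) = (1/4)*(-36) = -9)
j(1/11)*(-158 - 69) = -9*(-158 - 69) = -9*(-227) = 2043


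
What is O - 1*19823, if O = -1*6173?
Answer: -25996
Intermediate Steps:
O = -6173
O - 1*19823 = -6173 - 1*19823 = -6173 - 19823 = -25996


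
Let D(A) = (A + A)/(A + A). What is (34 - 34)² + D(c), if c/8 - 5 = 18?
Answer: 1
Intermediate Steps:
c = 184 (c = 40 + 8*18 = 40 + 144 = 184)
D(A) = 1 (D(A) = (2*A)/((2*A)) = (2*A)*(1/(2*A)) = 1)
(34 - 34)² + D(c) = (34 - 34)² + 1 = 0² + 1 = 0 + 1 = 1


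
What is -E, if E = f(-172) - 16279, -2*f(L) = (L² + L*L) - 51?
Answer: 91675/2 ≈ 45838.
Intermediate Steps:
f(L) = 51/2 - L² (f(L) = -((L² + L*L) - 51)/2 = -((L² + L²) - 51)/2 = -(2*L² - 51)/2 = -(-51 + 2*L²)/2 = 51/2 - L²)
E = -91675/2 (E = (51/2 - 1*(-172)²) - 16279 = (51/2 - 1*29584) - 16279 = (51/2 - 29584) - 16279 = -59117/2 - 16279 = -91675/2 ≈ -45838.)
-E = -1*(-91675/2) = 91675/2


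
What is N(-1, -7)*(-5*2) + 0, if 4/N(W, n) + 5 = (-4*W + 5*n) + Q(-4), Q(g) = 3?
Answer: 40/33 ≈ 1.2121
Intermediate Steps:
N(W, n) = 4/(-2 - 4*W + 5*n) (N(W, n) = 4/(-5 + ((-4*W + 5*n) + 3)) = 4/(-5 + (3 - 4*W + 5*n)) = 4/(-2 - 4*W + 5*n))
N(-1, -7)*(-5*2) + 0 = (4/(-2 - 4*(-1) + 5*(-7)))*(-5*2) + 0 = (4/(-2 + 4 - 35))*(-10) + 0 = (4/(-33))*(-10) + 0 = (4*(-1/33))*(-10) + 0 = -4/33*(-10) + 0 = 40/33 + 0 = 40/33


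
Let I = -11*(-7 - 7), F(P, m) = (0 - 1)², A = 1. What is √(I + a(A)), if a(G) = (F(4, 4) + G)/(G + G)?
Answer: √155 ≈ 12.450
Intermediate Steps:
F(P, m) = 1 (F(P, m) = (-1)² = 1)
I = 154 (I = -11*(-14) = 154)
a(G) = (1 + G)/(2*G) (a(G) = (1 + G)/(G + G) = (1 + G)/((2*G)) = (1/(2*G))*(1 + G) = (1 + G)/(2*G))
√(I + a(A)) = √(154 + (½)*(1 + 1)/1) = √(154 + (½)*1*2) = √(154 + 1) = √155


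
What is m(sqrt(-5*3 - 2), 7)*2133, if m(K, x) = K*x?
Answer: 14931*I*sqrt(17) ≈ 61562.0*I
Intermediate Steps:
m(sqrt(-5*3 - 2), 7)*2133 = (sqrt(-5*3 - 2)*7)*2133 = (sqrt(-15 - 2)*7)*2133 = (sqrt(-17)*7)*2133 = ((I*sqrt(17))*7)*2133 = (7*I*sqrt(17))*2133 = 14931*I*sqrt(17)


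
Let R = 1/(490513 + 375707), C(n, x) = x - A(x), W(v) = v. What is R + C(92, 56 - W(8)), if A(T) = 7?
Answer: 35515021/866220 ≈ 41.000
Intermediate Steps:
C(n, x) = -7 + x (C(n, x) = x - 1*7 = x - 7 = -7 + x)
R = 1/866220 ≈ 1.1544e-6
R + C(92, 56 - W(8)) = 1/866220 + (-7 + (56 - 1*8)) = 1/866220 + (-7 + (56 - 8)) = 1/866220 + (-7 + 48) = 1/866220 + 41 = 35515021/866220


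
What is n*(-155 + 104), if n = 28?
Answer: -1428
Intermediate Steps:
n*(-155 + 104) = 28*(-155 + 104) = 28*(-51) = -1428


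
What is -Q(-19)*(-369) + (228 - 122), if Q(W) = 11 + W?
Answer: -2846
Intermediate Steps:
-Q(-19)*(-369) + (228 - 122) = -(11 - 19)*(-369) + (228 - 122) = -1*(-8)*(-369) + 106 = 8*(-369) + 106 = -2952 + 106 = -2846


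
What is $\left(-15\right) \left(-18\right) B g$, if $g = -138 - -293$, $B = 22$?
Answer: $920700$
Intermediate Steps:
$g = 155$ ($g = -138 + 293 = 155$)
$\left(-15\right) \left(-18\right) B g = \left(-15\right) \left(-18\right) 22 \cdot 155 = 270 \cdot 22 \cdot 155 = 5940 \cdot 155 = 920700$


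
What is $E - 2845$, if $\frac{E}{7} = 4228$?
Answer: $26751$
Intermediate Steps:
$E = 29596$ ($E = 7 \cdot 4228 = 29596$)
$E - 2845 = 29596 - 2845 = 26751$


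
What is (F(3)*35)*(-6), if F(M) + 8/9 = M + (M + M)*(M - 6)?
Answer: 10010/3 ≈ 3336.7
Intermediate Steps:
F(M) = -8/9 + M + 2*M*(-6 + M) (F(M) = -8/9 + (M + (M + M)*(M - 6)) = -8/9 + (M + (2*M)*(-6 + M)) = -8/9 + (M + 2*M*(-6 + M)) = -8/9 + M + 2*M*(-6 + M))
(F(3)*35)*(-6) = ((-8/9 - 11*3 + 2*3²)*35)*(-6) = ((-8/9 - 33 + 2*9)*35)*(-6) = ((-8/9 - 33 + 18)*35)*(-6) = -143/9*35*(-6) = -5005/9*(-6) = 10010/3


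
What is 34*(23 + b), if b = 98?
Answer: 4114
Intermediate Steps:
34*(23 + b) = 34*(23 + 98) = 34*121 = 4114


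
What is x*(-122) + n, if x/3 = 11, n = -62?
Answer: -4088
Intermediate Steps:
x = 33 (x = 3*11 = 33)
x*(-122) + n = 33*(-122) - 62 = -4026 - 62 = -4088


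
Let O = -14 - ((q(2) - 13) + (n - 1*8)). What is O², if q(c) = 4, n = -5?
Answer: 64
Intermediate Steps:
O = 8 (O = -14 - ((4 - 13) + (-5 - 1*8)) = -14 - (-9 + (-5 - 8)) = -14 - (-9 - 13) = -14 - 1*(-22) = -14 + 22 = 8)
O² = 8² = 64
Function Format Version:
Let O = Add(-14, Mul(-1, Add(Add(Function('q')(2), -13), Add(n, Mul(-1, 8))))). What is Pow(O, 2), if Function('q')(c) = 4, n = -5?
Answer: 64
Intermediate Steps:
O = 8 (O = Add(-14, Mul(-1, Add(Add(4, -13), Add(-5, Mul(-1, 8))))) = Add(-14, Mul(-1, Add(-9, Add(-5, -8)))) = Add(-14, Mul(-1, Add(-9, -13))) = Add(-14, Mul(-1, -22)) = Add(-14, 22) = 8)
Pow(O, 2) = Pow(8, 2) = 64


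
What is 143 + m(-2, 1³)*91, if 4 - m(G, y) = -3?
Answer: 780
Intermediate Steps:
m(G, y) = 7 (m(G, y) = 4 - 1*(-3) = 4 + 3 = 7)
143 + m(-2, 1³)*91 = 143 + 7*91 = 143 + 637 = 780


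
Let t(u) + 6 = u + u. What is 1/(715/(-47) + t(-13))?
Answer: -47/2219 ≈ -0.021181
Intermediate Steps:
t(u) = -6 + 2*u (t(u) = -6 + (u + u) = -6 + 2*u)
1/(715/(-47) + t(-13)) = 1/(715/(-47) + (-6 + 2*(-13))) = 1/(715*(-1/47) + (-6 - 26)) = 1/(-715/47 - 32) = 1/(-2219/47) = -47/2219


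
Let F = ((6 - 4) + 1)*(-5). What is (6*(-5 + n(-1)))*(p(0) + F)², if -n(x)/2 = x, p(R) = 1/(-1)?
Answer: -4608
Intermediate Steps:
p(R) = -1
n(x) = -2*x
F = -15 (F = (2 + 1)*(-5) = 3*(-5) = -15)
(6*(-5 + n(-1)))*(p(0) + F)² = (6*(-5 - 2*(-1)))*(-1 - 15)² = (6*(-5 + 2))*(-16)² = (6*(-3))*256 = -18*256 = -4608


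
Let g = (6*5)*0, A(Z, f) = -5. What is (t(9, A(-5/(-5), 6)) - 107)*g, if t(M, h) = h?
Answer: 0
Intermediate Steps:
g = 0 (g = 30*0 = 0)
(t(9, A(-5/(-5), 6)) - 107)*g = (-5 - 107)*0 = -112*0 = 0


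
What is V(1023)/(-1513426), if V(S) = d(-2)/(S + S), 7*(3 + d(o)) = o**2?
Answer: 17/21675287172 ≈ 7.8430e-10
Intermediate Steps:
d(o) = -3 + o**2/7
V(S) = -17/(14*S) (V(S) = (-3 + (1/7)*(-2)**2)/(S + S) = (-3 + (1/7)*4)/((2*S)) = (1/(2*S))*(-3 + 4/7) = (1/(2*S))*(-17/7) = -17/(14*S))
V(1023)/(-1513426) = -17/14/1023/(-1513426) = -17/14*1/1023*(-1/1513426) = -17/14322*(-1/1513426) = 17/21675287172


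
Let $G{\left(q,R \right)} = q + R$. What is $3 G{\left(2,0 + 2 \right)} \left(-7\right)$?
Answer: $-84$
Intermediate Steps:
$G{\left(q,R \right)} = R + q$
$3 G{\left(2,0 + 2 \right)} \left(-7\right) = 3 \left(\left(0 + 2\right) + 2\right) \left(-7\right) = 3 \left(2 + 2\right) \left(-7\right) = 3 \cdot 4 \left(-7\right) = 12 \left(-7\right) = -84$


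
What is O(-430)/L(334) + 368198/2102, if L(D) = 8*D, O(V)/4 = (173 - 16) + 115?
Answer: 30816001/175517 ≈ 175.57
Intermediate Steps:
O(V) = 1088 (O(V) = 4*((173 - 16) + 115) = 4*(157 + 115) = 4*272 = 1088)
O(-430)/L(334) + 368198/2102 = 1088/((8*334)) + 368198/2102 = 1088/2672 + 368198*(1/2102) = 1088*(1/2672) + 184099/1051 = 68/167 + 184099/1051 = 30816001/175517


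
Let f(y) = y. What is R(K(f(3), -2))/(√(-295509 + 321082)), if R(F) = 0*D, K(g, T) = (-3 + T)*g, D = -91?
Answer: 0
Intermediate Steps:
K(g, T) = g*(-3 + T)
R(F) = 0 (R(F) = 0*(-91) = 0)
R(K(f(3), -2))/(√(-295509 + 321082)) = 0/(√(-295509 + 321082)) = 0/(√25573) = 0*(√25573/25573) = 0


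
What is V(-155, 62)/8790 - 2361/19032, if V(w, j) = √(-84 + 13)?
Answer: -787/6344 + I*√71/8790 ≈ -0.12405 + 0.00095861*I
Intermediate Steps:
V(w, j) = I*√71 (V(w, j) = √(-71) = I*√71)
V(-155, 62)/8790 - 2361/19032 = (I*√71)/8790 - 2361/19032 = (I*√71)*(1/8790) - 2361*1/19032 = I*√71/8790 - 787/6344 = -787/6344 + I*√71/8790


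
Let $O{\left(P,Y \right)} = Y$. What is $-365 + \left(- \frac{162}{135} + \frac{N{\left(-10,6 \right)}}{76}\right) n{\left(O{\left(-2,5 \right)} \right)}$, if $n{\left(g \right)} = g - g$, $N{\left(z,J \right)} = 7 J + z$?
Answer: $-365$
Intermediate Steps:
$N{\left(z,J \right)} = z + 7 J$
$n{\left(g \right)} = 0$
$-365 + \left(- \frac{162}{135} + \frac{N{\left(-10,6 \right)}}{76}\right) n{\left(O{\left(-2,5 \right)} \right)} = -365 + \left(- \frac{162}{135} + \frac{-10 + 7 \cdot 6}{76}\right) 0 = -365 + \left(\left(-162\right) \frac{1}{135} + \left(-10 + 42\right) \frac{1}{76}\right) 0 = -365 + \left(- \frac{6}{5} + 32 \cdot \frac{1}{76}\right) 0 = -365 + \left(- \frac{6}{5} + \frac{8}{19}\right) 0 = -365 - 0 = -365 + 0 = -365$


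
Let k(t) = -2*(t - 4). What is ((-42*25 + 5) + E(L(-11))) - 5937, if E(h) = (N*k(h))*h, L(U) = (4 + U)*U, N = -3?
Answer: 26744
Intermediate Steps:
k(t) = 8 - 2*t (k(t) = -2*(-4 + t) = 8 - 2*t)
L(U) = U*(4 + U)
E(h) = h*(-24 + 6*h) (E(h) = (-3*(8 - 2*h))*h = (-24 + 6*h)*h = h*(-24 + 6*h))
((-42*25 + 5) + E(L(-11))) - 5937 = ((-42*25 + 5) + 6*(-11*(4 - 11))*(-4 - 11*(4 - 11))) - 5937 = ((-1050 + 5) + 6*(-11*(-7))*(-4 - 11*(-7))) - 5937 = (-1045 + 6*77*(-4 + 77)) - 5937 = (-1045 + 6*77*73) - 5937 = (-1045 + 33726) - 5937 = 32681 - 5937 = 26744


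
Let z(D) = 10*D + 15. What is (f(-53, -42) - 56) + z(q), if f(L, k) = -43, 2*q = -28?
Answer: -224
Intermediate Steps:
q = -14 (q = (1/2)*(-28) = -14)
z(D) = 15 + 10*D
(f(-53, -42) - 56) + z(q) = (-43 - 56) + (15 + 10*(-14)) = -99 + (15 - 140) = -99 - 125 = -224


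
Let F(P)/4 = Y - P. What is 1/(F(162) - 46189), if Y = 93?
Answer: -1/46465 ≈ -2.1522e-5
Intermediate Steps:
F(P) = 372 - 4*P (F(P) = 4*(93 - P) = 372 - 4*P)
1/(F(162) - 46189) = 1/((372 - 4*162) - 46189) = 1/((372 - 648) - 46189) = 1/(-276 - 46189) = 1/(-46465) = -1/46465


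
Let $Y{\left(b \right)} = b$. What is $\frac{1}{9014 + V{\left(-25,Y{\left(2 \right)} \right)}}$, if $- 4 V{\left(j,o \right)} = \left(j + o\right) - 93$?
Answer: $\frac{1}{9043} \approx 0.00011058$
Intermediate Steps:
$V{\left(j,o \right)} = \frac{93}{4} - \frac{j}{4} - \frac{o}{4}$ ($V{\left(j,o \right)} = - \frac{\left(j + o\right) - 93}{4} = - \frac{-93 + j + o}{4} = \frac{93}{4} - \frac{j}{4} - \frac{o}{4}$)
$\frac{1}{9014 + V{\left(-25,Y{\left(2 \right)} \right)}} = \frac{1}{9014 - -29} = \frac{1}{9014 + \left(\frac{93}{4} + \frac{25}{4} - \frac{1}{2}\right)} = \frac{1}{9014 + 29} = \frac{1}{9043}$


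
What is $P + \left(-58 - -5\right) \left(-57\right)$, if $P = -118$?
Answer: $2903$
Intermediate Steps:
$P + \left(-58 - -5\right) \left(-57\right) = -118 + \left(-58 - -5\right) \left(-57\right) = -118 + \left(-58 + 5\right) \left(-57\right) = -118 - -3021 = -118 + 3021 = 2903$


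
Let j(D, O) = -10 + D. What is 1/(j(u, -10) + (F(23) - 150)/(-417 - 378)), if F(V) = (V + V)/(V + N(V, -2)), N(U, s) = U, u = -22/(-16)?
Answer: -6360/53663 ≈ -0.11852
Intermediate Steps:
u = 11/8 (u = -22*(-1/16) = 11/8 ≈ 1.3750)
F(V) = 1 (F(V) = (V + V)/(V + V) = (2*V)/((2*V)) = (2*V)*(1/(2*V)) = 1)
1/(j(u, -10) + (F(23) - 150)/(-417 - 378)) = 1/((-10 + 11/8) + (1 - 150)/(-417 - 378)) = 1/(-69/8 - 149/(-795)) = 1/(-69/8 - 149*(-1/795)) = 1/(-69/8 + 149/795) = 1/(-53663/6360) = -6360/53663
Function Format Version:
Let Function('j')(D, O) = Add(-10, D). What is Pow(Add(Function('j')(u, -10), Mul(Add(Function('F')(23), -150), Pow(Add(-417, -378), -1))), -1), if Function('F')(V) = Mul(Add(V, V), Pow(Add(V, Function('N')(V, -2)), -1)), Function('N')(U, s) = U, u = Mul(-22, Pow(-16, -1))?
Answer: Rational(-6360, 53663) ≈ -0.11852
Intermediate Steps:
u = Rational(11, 8) (u = Mul(-22, Rational(-1, 16)) = Rational(11, 8) ≈ 1.3750)
Function('F')(V) = 1 (Function('F')(V) = Mul(Add(V, V), Pow(Add(V, V), -1)) = Mul(Mul(2, V), Pow(Mul(2, V), -1)) = Mul(Mul(2, V), Mul(Rational(1, 2), Pow(V, -1))) = 1)
Pow(Add(Function('j')(u, -10), Mul(Add(Function('F')(23), -150), Pow(Add(-417, -378), -1))), -1) = Pow(Add(Add(-10, Rational(11, 8)), Mul(Add(1, -150), Pow(Add(-417, -378), -1))), -1) = Pow(Add(Rational(-69, 8), Mul(-149, Pow(-795, -1))), -1) = Pow(Add(Rational(-69, 8), Mul(-149, Rational(-1, 795))), -1) = Pow(Add(Rational(-69, 8), Rational(149, 795)), -1) = Pow(Rational(-53663, 6360), -1) = Rational(-6360, 53663)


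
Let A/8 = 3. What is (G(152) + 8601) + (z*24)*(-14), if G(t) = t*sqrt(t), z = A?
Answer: 537 + 304*sqrt(38) ≈ 2411.0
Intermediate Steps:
A = 24 (A = 8*3 = 24)
z = 24
G(t) = t**(3/2)
(G(152) + 8601) + (z*24)*(-14) = (152**(3/2) + 8601) + (24*24)*(-14) = (304*sqrt(38) + 8601) + 576*(-14) = (8601 + 304*sqrt(38)) - 8064 = 537 + 304*sqrt(38)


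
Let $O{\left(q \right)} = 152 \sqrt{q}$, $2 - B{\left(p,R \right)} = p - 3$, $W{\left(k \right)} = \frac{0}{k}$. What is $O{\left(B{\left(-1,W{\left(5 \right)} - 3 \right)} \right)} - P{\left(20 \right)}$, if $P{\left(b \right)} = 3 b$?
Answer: $-60 + 152 \sqrt{6} \approx 312.32$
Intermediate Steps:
$W{\left(k \right)} = 0$
$B{\left(p,R \right)} = 5 - p$ ($B{\left(p,R \right)} = 2 - \left(p - 3\right) = 2 - \left(-3 + p\right) = 5 - p$)
$O{\left(B{\left(-1,W{\left(5 \right)} - 3 \right)} \right)} - P{\left(20 \right)} = 152 \sqrt{5 - -1} - 3 \cdot 20 = 152 \sqrt{5 + 1} - 60 = 152 \sqrt{6} - 60 = -60 + 152 \sqrt{6}$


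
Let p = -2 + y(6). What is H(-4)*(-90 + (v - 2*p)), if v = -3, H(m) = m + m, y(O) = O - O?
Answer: 712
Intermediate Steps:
y(O) = 0
H(m) = 2*m
p = -2 (p = -2 + 0 = -2)
H(-4)*(-90 + (v - 2*p)) = (2*(-4))*(-90 + (-3 - 2*(-2))) = -8*(-90 + (-3 + 4)) = -8*(-90 + 1) = -8*(-89) = 712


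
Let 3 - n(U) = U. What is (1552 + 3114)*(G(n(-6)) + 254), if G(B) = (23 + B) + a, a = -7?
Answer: 1301814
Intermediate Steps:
n(U) = 3 - U
G(B) = 16 + B (G(B) = (23 + B) - 7 = 16 + B)
(1552 + 3114)*(G(n(-6)) + 254) = (1552 + 3114)*((16 + (3 - 1*(-6))) + 254) = 4666*((16 + (3 + 6)) + 254) = 4666*((16 + 9) + 254) = 4666*(25 + 254) = 4666*279 = 1301814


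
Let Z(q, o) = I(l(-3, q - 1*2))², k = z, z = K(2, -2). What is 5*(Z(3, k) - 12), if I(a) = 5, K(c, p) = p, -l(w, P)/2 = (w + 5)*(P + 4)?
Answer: 65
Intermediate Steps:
l(w, P) = -2*(4 + P)*(5 + w) (l(w, P) = -2*(w + 5)*(P + 4) = -2*(5 + w)*(4 + P) = -2*(4 + P)*(5 + w))
z = -2
k = -2
Z(q, o) = 25 (Z(q, o) = 5² = 25)
5*(Z(3, k) - 12) = 5*(25 - 12) = 5*13 = 65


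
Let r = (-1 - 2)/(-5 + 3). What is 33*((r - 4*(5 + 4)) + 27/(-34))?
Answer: -19800/17 ≈ -1164.7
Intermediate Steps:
r = 3/2 (r = -3/(-2) = -3*(-½) = 3/2 ≈ 1.5000)
33*((r - 4*(5 + 4)) + 27/(-34)) = 33*((3/2 - 4*(5 + 4)) + 27/(-34)) = 33*((3/2 - 4*9) + 27*(-1/34)) = 33*((3/2 - 36) - 27/34) = 33*(-69/2 - 27/34) = 33*(-600/17) = -19800/17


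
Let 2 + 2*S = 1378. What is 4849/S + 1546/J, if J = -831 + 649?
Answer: -90565/62608 ≈ -1.4465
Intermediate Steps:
S = 688 (S = -1 + (½)*1378 = -1 + 689 = 688)
J = -182
4849/S + 1546/J = 4849/688 + 1546/(-182) = 4849*(1/688) + 1546*(-1/182) = 4849/688 - 773/91 = -90565/62608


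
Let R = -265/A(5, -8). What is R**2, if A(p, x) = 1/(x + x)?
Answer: 17977600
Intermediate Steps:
A(p, x) = 1/(2*x)
R = 4240 (R = -265/((1/2)/(-8)) = -265/((1/2)*(-1/8)) = -265/(-1/16) = -265*(-16) = 4240)
R**2 = 4240**2 = 17977600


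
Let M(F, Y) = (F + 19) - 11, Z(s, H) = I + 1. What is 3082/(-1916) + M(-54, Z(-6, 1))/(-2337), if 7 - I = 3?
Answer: -3557249/2238846 ≈ -1.5889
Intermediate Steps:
I = 4 (I = 7 - 1*3 = 7 - 3 = 4)
Z(s, H) = 5 (Z(s, H) = 4 + 1 = 5)
M(F, Y) = 8 + F (M(F, Y) = (19 + F) - 11 = 8 + F)
3082/(-1916) + M(-54, Z(-6, 1))/(-2337) = 3082/(-1916) + (8 - 54)/(-2337) = 3082*(-1/1916) - 46*(-1/2337) = -1541/958 + 46/2337 = -3557249/2238846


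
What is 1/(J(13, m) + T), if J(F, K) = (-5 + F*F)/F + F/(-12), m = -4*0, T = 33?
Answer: 156/6947 ≈ 0.022456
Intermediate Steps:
m = 0
J(F, K) = -F/12 + (-5 + F²)/F (J(F, K) = (-5 + F²)/F + F*(-1/12) = (-5 + F²)/F - F/12 = -F/12 + (-5 + F²)/F)
1/(J(13, m) + T) = 1/((-5/13 + (11/12)*13) + 33) = 1/((-5*1/13 + 143/12) + 33) = 1/((-5/13 + 143/12) + 33) = 1/(1799/156 + 33) = 1/(6947/156) = 156/6947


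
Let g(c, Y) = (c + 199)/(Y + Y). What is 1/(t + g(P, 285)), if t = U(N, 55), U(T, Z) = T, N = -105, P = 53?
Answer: -95/9933 ≈ -0.0095641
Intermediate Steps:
t = -105
g(c, Y) = (199 + c)/(2*Y) (g(c, Y) = (199 + c)/((2*Y)) = (199 + c)*(1/(2*Y)) = (199 + c)/(2*Y))
1/(t + g(P, 285)) = 1/(-105 + (½)*(199 + 53)/285) = 1/(-105 + (½)*(1/285)*252) = 1/(-105 + 42/95) = 1/(-9933/95) = -95/9933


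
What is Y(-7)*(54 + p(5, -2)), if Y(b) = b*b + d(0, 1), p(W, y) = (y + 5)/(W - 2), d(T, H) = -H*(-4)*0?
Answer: 2695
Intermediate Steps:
d(T, H) = 0 (d(T, H) = -(-4*H)*0 = -1*0 = 0)
p(W, y) = (5 + y)/(-2 + W)
Y(b) = b**2 (Y(b) = b*b + 0 = b**2 + 0 = b**2)
Y(-7)*(54 + p(5, -2)) = (-7)**2*(54 + (5 - 2)/(-2 + 5)) = 49*(54 + 3/3) = 49*(54 + (1/3)*3) = 49*(54 + 1) = 49*55 = 2695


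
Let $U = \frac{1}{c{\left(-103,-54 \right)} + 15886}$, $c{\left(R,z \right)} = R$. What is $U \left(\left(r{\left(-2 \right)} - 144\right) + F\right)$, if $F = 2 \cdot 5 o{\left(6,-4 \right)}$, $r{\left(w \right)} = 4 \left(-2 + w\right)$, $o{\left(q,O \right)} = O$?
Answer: $- \frac{200}{15783} \approx -0.012672$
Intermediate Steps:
$r{\left(w \right)} = -8 + 4 w$
$F = -40$ ($F = 2 \cdot 5 \left(-4\right) = 10 \left(-4\right) = -40$)
$U = \frac{1}{15783}$ ($U = \frac{1}{-103 + 15886} = \frac{1}{15783} \approx 6.3359 \cdot 10^{-5}$)
$U \left(\left(r{\left(-2 \right)} - 144\right) + F\right) = \frac{\left(\left(-8 + 4 \left(-2\right)\right) - 144\right) - 40}{15783} = \frac{\left(\left(-8 - 8\right) - 144\right) - 40}{15783} = \frac{\left(-16 - 144\right) - 40}{15783} = \frac{-160 - 40}{15783} = \frac{1}{15783} \left(-200\right) = - \frac{200}{15783}$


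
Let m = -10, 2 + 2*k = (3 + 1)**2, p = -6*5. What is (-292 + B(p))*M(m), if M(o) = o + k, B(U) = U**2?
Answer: -1824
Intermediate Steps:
p = -30
k = 7 (k = -1 + (3 + 1)**2/2 = -1 + (1/2)*4**2 = -1 + (1/2)*16 = -1 + 8 = 7)
M(o) = 7 + o (M(o) = o + 7 = 7 + o)
(-292 + B(p))*M(m) = (-292 + (-30)**2)*(7 - 10) = (-292 + 900)*(-3) = 608*(-3) = -1824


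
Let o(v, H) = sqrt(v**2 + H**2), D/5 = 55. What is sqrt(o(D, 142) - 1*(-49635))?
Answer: sqrt(49635 + sqrt(95789)) ≈ 223.48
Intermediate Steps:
D = 275 (D = 5*55 = 275)
o(v, H) = sqrt(H**2 + v**2)
sqrt(o(D, 142) - 1*(-49635)) = sqrt(sqrt(142**2 + 275**2) - 1*(-49635)) = sqrt(sqrt(20164 + 75625) + 49635) = sqrt(sqrt(95789) + 49635) = sqrt(49635 + sqrt(95789))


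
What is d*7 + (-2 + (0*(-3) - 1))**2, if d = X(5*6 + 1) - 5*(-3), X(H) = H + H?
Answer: 548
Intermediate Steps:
X(H) = 2*H
d = 77 (d = 2*(5*6 + 1) - 5*(-3) = 2*(30 + 1) + 15 = 2*31 + 15 = 62 + 15 = 77)
d*7 + (-2 + (0*(-3) - 1))**2 = 77*7 + (-2 + (0*(-3) - 1))**2 = 539 + (-2 + (0 - 1))**2 = 539 + (-2 - 1)**2 = 539 + (-3)**2 = 539 + 9 = 548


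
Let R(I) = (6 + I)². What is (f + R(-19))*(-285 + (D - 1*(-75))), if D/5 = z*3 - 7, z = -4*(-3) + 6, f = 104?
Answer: 6825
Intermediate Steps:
z = 18 (z = 12 + 6 = 18)
D = 235 (D = 5*(18*3 - 7) = 5*(54 - 7) = 5*47 = 235)
(f + R(-19))*(-285 + (D - 1*(-75))) = (104 + (6 - 19)²)*(-285 + (235 - 1*(-75))) = (104 + (-13)²)*(-285 + (235 + 75)) = (104 + 169)*(-285 + 310) = 273*25 = 6825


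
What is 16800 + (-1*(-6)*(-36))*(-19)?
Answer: 20904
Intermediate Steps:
16800 + (-1*(-6)*(-36))*(-19) = 16800 + (6*(-36))*(-19) = 16800 - 216*(-19) = 16800 + 4104 = 20904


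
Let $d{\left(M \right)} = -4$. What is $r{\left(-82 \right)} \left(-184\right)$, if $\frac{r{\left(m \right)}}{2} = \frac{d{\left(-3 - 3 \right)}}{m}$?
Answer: $- \frac{736}{41} \approx -17.951$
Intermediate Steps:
$r{\left(m \right)} = - \frac{8}{m}$ ($r{\left(m \right)} = 2 \left(- \frac{4}{m}\right) = - \frac{8}{m}$)
$r{\left(-82 \right)} \left(-184\right) = - \frac{8}{-82} \left(-184\right) = \left(-8\right) \left(- \frac{1}{82}\right) \left(-184\right) = \frac{4}{41} \left(-184\right) = - \frac{736}{41}$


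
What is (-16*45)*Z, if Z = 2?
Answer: -1440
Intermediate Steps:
(-16*45)*Z = -16*45*2 = -720*2 = -1440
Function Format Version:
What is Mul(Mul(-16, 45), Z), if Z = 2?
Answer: -1440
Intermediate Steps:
Mul(Mul(-16, 45), Z) = Mul(Mul(-16, 45), 2) = Mul(-720, 2) = -1440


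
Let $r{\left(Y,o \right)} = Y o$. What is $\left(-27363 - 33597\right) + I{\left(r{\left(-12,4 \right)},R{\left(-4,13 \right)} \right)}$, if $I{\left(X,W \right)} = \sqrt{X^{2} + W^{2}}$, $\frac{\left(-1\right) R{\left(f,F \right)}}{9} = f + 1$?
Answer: $-60960 + 3 \sqrt{337} \approx -60905.0$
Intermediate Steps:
$R{\left(f,F \right)} = -9 - 9 f$ ($R{\left(f,F \right)} = - 9 \left(f + 1\right) = - 9 \left(1 + f\right) = -9 - 9 f$)
$I{\left(X,W \right)} = \sqrt{W^{2} + X^{2}}$
$\left(-27363 - 33597\right) + I{\left(r{\left(-12,4 \right)},R{\left(-4,13 \right)} \right)} = \left(-27363 - 33597\right) + \sqrt{\left(-9 - -36\right)^{2} + \left(\left(-12\right) 4\right)^{2}} = -60960 + \sqrt{\left(-9 + 36\right)^{2} + \left(-48\right)^{2}} = -60960 + \sqrt{27^{2} + 2304} = -60960 + \sqrt{729 + 2304} = -60960 + \sqrt{3033} = -60960 + 3 \sqrt{337}$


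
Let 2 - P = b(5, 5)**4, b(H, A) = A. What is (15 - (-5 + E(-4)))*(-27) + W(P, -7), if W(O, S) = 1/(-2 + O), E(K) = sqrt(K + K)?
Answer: -337501/625 + 54*I*sqrt(2) ≈ -540.0 + 76.368*I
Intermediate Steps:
E(K) = sqrt(2)*sqrt(K) (E(K) = sqrt(2*K) = sqrt(2)*sqrt(K))
P = -623 (P = 2 - 1*5**4 = 2 - 1*625 = 2 - 625 = -623)
(15 - (-5 + E(-4)))*(-27) + W(P, -7) = (15 - (-5 + sqrt(2)*sqrt(-4)))*(-27) + 1/(-2 - 623) = (15 - (-5 + sqrt(2)*(2*I)))*(-27) + 1/(-625) = (15 - (-5 + 2*I*sqrt(2)))*(-27) - 1/625 = (15 + (5 - 2*I*sqrt(2)))*(-27) - 1/625 = (20 - 2*I*sqrt(2))*(-27) - 1/625 = (-540 + 54*I*sqrt(2)) - 1/625 = -337501/625 + 54*I*sqrt(2)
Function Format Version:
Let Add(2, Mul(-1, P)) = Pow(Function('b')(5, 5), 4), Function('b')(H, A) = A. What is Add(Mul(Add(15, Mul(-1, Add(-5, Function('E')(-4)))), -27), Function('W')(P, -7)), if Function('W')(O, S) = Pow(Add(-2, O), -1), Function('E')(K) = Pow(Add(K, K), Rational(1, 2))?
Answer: Add(Rational(-337501, 625), Mul(54, I, Pow(2, Rational(1, 2)))) ≈ Add(-540.00, Mul(76.368, I))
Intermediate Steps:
Function('E')(K) = Mul(Pow(2, Rational(1, 2)), Pow(K, Rational(1, 2))) (Function('E')(K) = Pow(Mul(2, K), Rational(1, 2)) = Mul(Pow(2, Rational(1, 2)), Pow(K, Rational(1, 2))))
P = -623 (P = Add(2, Mul(-1, Pow(5, 4))) = Add(2, Mul(-1, 625)) = Add(2, -625) = -623)
Add(Mul(Add(15, Mul(-1, Add(-5, Function('E')(-4)))), -27), Function('W')(P, -7)) = Add(Mul(Add(15, Mul(-1, Add(-5, Mul(Pow(2, Rational(1, 2)), Pow(-4, Rational(1, 2)))))), -27), Pow(Add(-2, -623), -1)) = Add(Mul(Add(15, Mul(-1, Add(-5, Mul(Pow(2, Rational(1, 2)), Mul(2, I))))), -27), Pow(-625, -1)) = Add(Mul(Add(15, Mul(-1, Add(-5, Mul(2, I, Pow(2, Rational(1, 2)))))), -27), Rational(-1, 625)) = Add(Mul(Add(15, Add(5, Mul(-2, I, Pow(2, Rational(1, 2))))), -27), Rational(-1, 625)) = Add(Mul(Add(20, Mul(-2, I, Pow(2, Rational(1, 2)))), -27), Rational(-1, 625)) = Add(Add(-540, Mul(54, I, Pow(2, Rational(1, 2)))), Rational(-1, 625)) = Add(Rational(-337501, 625), Mul(54, I, Pow(2, Rational(1, 2))))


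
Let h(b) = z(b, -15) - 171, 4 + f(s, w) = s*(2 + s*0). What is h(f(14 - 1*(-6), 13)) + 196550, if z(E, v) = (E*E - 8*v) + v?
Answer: 197780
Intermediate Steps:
z(E, v) = E**2 - 7*v (z(E, v) = (E**2 - 8*v) + v = E**2 - 7*v)
f(s, w) = -4 + 2*s (f(s, w) = -4 + s*(2 + s*0) = -4 + s*(2 + 0) = -4 + s*2 = -4 + 2*s)
h(b) = -66 + b**2 (h(b) = (b**2 - 7*(-15)) - 171 = (b**2 + 105) - 171 = (105 + b**2) - 171 = -66 + b**2)
h(f(14 - 1*(-6), 13)) + 196550 = (-66 + (-4 + 2*(14 - 1*(-6)))**2) + 196550 = (-66 + (-4 + 2*(14 + 6))**2) + 196550 = (-66 + (-4 + 2*20)**2) + 196550 = (-66 + (-4 + 40)**2) + 196550 = (-66 + 36**2) + 196550 = (-66 + 1296) + 196550 = 1230 + 196550 = 197780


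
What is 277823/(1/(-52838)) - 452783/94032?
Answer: -1380353245382351/94032 ≈ -1.4680e+10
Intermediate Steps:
277823/(1/(-52838)) - 452783/94032 = 277823/(-1/52838) - 452783*1/94032 = 277823*(-52838) - 452783/94032 = -14679611674 - 452783/94032 = -1380353245382351/94032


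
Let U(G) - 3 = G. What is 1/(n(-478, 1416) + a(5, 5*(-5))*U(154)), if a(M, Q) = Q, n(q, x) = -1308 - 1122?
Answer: -1/6355 ≈ -0.00015736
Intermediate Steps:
n(q, x) = -2430
U(G) = 3 + G
1/(n(-478, 1416) + a(5, 5*(-5))*U(154)) = 1/(-2430 + (5*(-5))*(3 + 154)) = 1/(-2430 - 25*157) = 1/(-2430 - 3925) = 1/(-6355) = -1/6355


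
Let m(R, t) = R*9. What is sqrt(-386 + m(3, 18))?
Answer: I*sqrt(359) ≈ 18.947*I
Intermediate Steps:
m(R, t) = 9*R
sqrt(-386 + m(3, 18)) = sqrt(-386 + 9*3) = sqrt(-386 + 27) = sqrt(-359) = I*sqrt(359)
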